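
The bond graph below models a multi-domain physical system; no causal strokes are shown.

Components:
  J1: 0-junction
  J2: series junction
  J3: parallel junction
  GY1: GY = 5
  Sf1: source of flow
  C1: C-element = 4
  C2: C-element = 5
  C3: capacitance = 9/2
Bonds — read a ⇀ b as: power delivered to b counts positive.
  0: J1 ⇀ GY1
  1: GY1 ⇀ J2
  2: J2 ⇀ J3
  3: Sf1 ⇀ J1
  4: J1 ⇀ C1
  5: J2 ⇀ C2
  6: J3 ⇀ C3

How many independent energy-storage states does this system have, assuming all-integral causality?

#3 stroke→Sf1  (Sf1: flow source, stroke at near end)
#4 stroke→J1  (C1 integral (e out))
#0 stroke→GY1  (common-e at J1 fixed by 4)
#1 stroke→GY1  (GY1: gyrator matches bond 0)
#2 stroke→J2  (J2: bond 1 brought flow, rest push out)
#5 stroke→J2  (common-f at J2 fixed by 1)
#6 stroke→J3  (closing 0-jn rule on J3)

3  (C1, C2, C3 all integral)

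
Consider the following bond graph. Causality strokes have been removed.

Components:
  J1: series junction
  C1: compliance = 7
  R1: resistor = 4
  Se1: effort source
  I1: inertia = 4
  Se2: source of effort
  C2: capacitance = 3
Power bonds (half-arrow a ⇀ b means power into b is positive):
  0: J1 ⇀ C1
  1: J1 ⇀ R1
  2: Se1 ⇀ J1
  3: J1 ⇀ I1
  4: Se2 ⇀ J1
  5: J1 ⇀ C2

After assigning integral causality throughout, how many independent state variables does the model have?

3  (C1, C2, I1 all integral)

bond 2 stroke at J1  (Se1: effort source, stroke at far end)
bond 4 stroke at J1  (Se2 fixes effort; stroke away)
bond 0 stroke at J1  (prefer integral on C1)
bond 3 stroke at I1  (I1 integral (f out))
bond 1 stroke at J1  (J1 flow already set via bond 3)
bond 5 stroke at J1  (1-jn J1 has f-setter on 3)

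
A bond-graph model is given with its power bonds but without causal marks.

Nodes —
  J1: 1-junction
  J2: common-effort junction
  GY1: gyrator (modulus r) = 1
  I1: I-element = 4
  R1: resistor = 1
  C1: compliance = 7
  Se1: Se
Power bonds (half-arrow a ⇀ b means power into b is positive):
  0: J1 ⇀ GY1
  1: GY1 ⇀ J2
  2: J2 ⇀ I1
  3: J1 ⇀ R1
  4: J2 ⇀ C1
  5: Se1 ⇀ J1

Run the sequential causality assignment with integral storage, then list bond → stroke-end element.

#5 stroke at J1  (Se1 fixes effort; stroke away)
#2 stroke at I1  (I1: I, integral causality)
#4 stroke at J2  (prefer integral on C1)
#1 stroke at GY1  (J2: bond 4 brought effort, rest push out)
#0 stroke at GY1  (GY GY1: same side as bond 1)
#3 stroke at J1  (1-jn J1 has f-setter on 0)

b0 |GY1
b1 |GY1
b2 |I1
b3 |J1
b4 |J2
b5 |J1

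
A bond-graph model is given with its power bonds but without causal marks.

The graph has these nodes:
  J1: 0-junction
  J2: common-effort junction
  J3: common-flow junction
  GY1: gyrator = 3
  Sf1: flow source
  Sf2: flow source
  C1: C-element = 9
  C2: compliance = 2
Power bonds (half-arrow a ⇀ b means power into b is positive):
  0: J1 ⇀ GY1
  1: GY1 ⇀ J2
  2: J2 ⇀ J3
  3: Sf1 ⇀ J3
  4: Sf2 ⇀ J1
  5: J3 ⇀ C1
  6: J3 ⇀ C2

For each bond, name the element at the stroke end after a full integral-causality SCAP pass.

β0 stroke→J1
β1 stroke→J2
β2 stroke→J3
β3 stroke→Sf1
β4 stroke→Sf2
β5 stroke→J3
β6 stroke→J3

bond 3 →Sf1  (source Sf1 imposes f)
bond 4 →Sf2  (Sf2 (Sf) sets flow on bond)
bond 0 →J1  (J1: last free bond brings effort in)
bond 2 →J3  (common-f at J3 fixed by 3)
bond 5 →J3  (common-f at J3 fixed by 3)
bond 6 →J3  (common-f at J3 fixed by 3)
bond 1 →J2  (GY1 both-in/both-out from 0)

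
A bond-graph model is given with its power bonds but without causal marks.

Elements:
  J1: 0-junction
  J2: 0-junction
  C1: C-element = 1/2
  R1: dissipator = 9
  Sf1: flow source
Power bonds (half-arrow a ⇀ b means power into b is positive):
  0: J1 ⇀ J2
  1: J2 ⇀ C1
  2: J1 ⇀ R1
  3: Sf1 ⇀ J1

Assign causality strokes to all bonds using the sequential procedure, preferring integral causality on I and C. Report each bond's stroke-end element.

b0 |J1
b1 |J2
b2 |R1
b3 |Sf1

b3 |Sf1  (Sf1 fixes flow; stroke at Sf1)
b1 |J2  (C1 outputs effort q/C1)
b0 |J1  (0-jn J2 has e-setter on 1)
b2 |R1  (0-jn J1 has e-setter on 0)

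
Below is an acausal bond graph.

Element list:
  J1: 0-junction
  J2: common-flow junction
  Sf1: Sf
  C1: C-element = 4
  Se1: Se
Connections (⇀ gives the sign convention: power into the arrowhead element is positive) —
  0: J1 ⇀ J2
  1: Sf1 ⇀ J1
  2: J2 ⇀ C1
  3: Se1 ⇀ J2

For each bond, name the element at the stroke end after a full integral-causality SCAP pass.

#1 stroke at Sf1  (Sf1: flow source, stroke at near end)
#3 stroke at J2  (Se1 fixes effort; stroke away)
#0 stroke at J1  (only one effort-in slot at J1)
#2 stroke at J2  (1-jn J2 has f-setter on 0)

b0 stroke at J1
b1 stroke at Sf1
b2 stroke at J2
b3 stroke at J2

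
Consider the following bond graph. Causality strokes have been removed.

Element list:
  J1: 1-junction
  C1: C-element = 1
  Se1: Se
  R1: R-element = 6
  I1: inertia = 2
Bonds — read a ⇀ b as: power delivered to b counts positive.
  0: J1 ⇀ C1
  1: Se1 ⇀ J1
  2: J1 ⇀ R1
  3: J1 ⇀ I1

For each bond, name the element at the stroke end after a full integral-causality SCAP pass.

b0 stroke at J1
b1 stroke at J1
b2 stroke at J1
b3 stroke at I1

bond 1 |J1  (source Se1 imposes e)
bond 0 |J1  (C1 outputs effort q/C1)
bond 3 |I1  (I1 integral (f out))
bond 2 |J1  (1-jn J1 has f-setter on 3)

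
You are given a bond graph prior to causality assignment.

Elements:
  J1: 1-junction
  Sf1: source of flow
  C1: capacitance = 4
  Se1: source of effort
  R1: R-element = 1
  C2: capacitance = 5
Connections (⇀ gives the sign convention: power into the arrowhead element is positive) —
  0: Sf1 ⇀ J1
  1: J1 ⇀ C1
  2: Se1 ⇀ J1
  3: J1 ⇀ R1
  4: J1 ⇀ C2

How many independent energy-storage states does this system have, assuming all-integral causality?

2  (C1, C2 all integral)

b0 |Sf1  (Sf1 (Sf) sets flow on bond)
b2 |J1  (Se1 fixes effort; stroke away)
b1 |J1  (J1 flow already set via bond 0)
b3 |J1  (common-f at J1 fixed by 0)
b4 |J1  (common-f at J1 fixed by 0)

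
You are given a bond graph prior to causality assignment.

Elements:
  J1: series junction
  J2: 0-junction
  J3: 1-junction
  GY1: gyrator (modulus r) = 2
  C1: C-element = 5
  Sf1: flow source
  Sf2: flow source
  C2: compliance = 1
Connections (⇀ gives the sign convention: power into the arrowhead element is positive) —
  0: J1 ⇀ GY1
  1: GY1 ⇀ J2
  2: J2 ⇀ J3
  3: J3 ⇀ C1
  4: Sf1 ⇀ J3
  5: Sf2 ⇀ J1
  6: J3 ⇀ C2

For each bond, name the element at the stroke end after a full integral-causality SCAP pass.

#4 →Sf1  (Sf1: flow source, stroke at near end)
#5 →Sf2  (Sf2 fixes flow; stroke at Sf2)
#0 →J1  (J1: bond 5 brought flow, rest push out)
#2 →J3  (1-jn J3 has f-setter on 4)
#3 →J3  (J3 flow already set via bond 4)
#6 →J3  (common-f at J3 fixed by 4)
#1 →J2  (through GY1, causality inverts; strokes same side of GY1)

#0 →J1
#1 →J2
#2 →J3
#3 →J3
#4 →Sf1
#5 →Sf2
#6 →J3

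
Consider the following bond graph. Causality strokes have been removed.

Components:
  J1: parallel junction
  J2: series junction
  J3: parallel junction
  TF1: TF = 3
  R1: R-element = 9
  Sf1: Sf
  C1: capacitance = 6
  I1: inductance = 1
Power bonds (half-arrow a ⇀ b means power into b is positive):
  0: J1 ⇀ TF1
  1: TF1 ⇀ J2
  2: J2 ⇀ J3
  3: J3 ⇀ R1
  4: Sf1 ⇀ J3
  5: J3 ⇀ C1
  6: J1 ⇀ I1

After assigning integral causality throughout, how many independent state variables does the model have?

b4 →Sf1  (Sf1: flow source, stroke at near end)
b5 →J3  (C1: C, integral causality)
b2 →J2  (0-jn J3 has e-setter on 5)
b3 →R1  (0-jn J3 has e-setter on 5)
b1 →TF1  (J2: last free bond brings flow in)
b0 →J1  (TF TF1: opposite of bond 1)
b6 →I1  (J1 effort already set via bond 0)

2  (C1, I1 all integral)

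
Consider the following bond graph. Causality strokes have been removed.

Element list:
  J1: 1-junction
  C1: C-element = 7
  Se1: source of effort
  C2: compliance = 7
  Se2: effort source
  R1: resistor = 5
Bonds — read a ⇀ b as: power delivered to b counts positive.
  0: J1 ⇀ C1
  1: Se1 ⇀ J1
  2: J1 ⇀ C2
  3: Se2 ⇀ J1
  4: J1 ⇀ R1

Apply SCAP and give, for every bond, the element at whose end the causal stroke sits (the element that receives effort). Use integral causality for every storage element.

b0 →J1
b1 →J1
b2 →J1
b3 →J1
b4 →R1

b1 →J1  (Se1: effort source, stroke at far end)
b3 →J1  (source Se2 imposes e)
b0 →J1  (C1 integral (e out))
b2 →J1  (C2 outputs effort q/C2)
b4 →R1  (J1: last free bond brings flow in)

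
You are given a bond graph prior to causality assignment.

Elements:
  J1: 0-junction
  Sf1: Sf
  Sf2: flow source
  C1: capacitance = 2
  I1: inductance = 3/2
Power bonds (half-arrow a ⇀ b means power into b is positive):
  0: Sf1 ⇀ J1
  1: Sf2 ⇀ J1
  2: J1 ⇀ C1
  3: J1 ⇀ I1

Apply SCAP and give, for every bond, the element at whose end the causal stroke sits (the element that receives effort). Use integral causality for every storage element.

β0 |Sf1
β1 |Sf2
β2 |J1
β3 |I1

β0 |Sf1  (Sf1: flow source, stroke at near end)
β1 |Sf2  (source Sf2 imposes f)
β2 |J1  (C1: C, integral causality)
β3 |I1  (J1: bond 2 brought effort, rest push out)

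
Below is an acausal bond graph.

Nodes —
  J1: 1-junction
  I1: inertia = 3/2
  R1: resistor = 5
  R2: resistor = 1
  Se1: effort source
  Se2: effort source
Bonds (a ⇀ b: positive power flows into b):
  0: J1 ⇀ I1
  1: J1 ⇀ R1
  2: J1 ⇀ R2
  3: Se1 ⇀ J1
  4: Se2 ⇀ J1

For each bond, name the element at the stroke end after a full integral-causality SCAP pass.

#3 |J1  (Se1 fixes effort; stroke away)
#4 |J1  (source Se2 imposes e)
#0 |I1  (I1 integral (f out))
#1 |J1  (J1 flow already set via bond 0)
#2 |J1  (J1 flow already set via bond 0)

β0 stroke→I1
β1 stroke→J1
β2 stroke→J1
β3 stroke→J1
β4 stroke→J1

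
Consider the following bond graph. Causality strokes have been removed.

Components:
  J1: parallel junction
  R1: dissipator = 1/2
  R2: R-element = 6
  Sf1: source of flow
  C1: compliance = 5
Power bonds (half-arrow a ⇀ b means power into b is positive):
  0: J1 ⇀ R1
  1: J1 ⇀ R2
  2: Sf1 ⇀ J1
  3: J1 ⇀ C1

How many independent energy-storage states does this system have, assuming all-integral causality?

#2 stroke at Sf1  (Sf1 (Sf) sets flow on bond)
#3 stroke at J1  (C1 integral (e out))
#0 stroke at R1  (J1: bond 3 brought effort, rest push out)
#1 stroke at R2  (common-e at J1 fixed by 3)

1  (C1 all integral)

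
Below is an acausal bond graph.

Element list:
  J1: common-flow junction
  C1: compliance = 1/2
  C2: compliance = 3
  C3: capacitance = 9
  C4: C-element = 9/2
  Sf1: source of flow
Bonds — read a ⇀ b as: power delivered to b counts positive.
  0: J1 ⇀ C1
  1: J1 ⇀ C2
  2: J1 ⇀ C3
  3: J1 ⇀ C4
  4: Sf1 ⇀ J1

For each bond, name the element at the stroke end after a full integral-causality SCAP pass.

#4 stroke→Sf1  (source Sf1 imposes f)
#0 stroke→J1  (J1 flow already set via bond 4)
#1 stroke→J1  (J1: bond 4 brought flow, rest push out)
#2 stroke→J1  (J1 flow already set via bond 4)
#3 stroke→J1  (J1: bond 4 brought flow, rest push out)

#0 |J1
#1 |J1
#2 |J1
#3 |J1
#4 |Sf1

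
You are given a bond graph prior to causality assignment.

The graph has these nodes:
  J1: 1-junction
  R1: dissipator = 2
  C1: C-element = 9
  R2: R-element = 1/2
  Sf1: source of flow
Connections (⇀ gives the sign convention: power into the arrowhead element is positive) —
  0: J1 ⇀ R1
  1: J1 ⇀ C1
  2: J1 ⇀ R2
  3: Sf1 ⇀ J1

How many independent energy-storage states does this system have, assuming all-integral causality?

1  (C1 all integral)

bond 3 stroke→Sf1  (Sf1 fixes flow; stroke at Sf1)
bond 0 stroke→J1  (common-f at J1 fixed by 3)
bond 1 stroke→J1  (common-f at J1 fixed by 3)
bond 2 stroke→J1  (J1 flow already set via bond 3)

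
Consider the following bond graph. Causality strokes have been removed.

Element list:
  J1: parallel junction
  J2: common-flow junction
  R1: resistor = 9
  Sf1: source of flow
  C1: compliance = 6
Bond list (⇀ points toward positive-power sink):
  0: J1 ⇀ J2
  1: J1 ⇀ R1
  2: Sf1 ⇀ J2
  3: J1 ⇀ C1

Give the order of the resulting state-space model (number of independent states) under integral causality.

1  (C1 all integral)

bond 2 →Sf1  (Sf1 (Sf) sets flow on bond)
bond 0 →J2  (J2: bond 2 brought flow, rest push out)
bond 3 →J1  (prefer integral on C1)
bond 1 →R1  (J1: bond 3 brought effort, rest push out)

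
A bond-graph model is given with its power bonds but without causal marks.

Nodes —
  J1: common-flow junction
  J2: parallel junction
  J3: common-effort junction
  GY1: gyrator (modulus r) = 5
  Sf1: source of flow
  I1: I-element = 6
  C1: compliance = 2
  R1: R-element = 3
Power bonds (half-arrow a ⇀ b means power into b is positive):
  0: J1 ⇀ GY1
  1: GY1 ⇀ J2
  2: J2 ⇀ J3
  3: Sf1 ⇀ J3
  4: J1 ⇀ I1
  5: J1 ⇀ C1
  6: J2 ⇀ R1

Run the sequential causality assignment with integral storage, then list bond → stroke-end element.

b0 stroke at J1
b1 stroke at J2
b2 stroke at J3
b3 stroke at Sf1
b4 stroke at I1
b5 stroke at J1
b6 stroke at R1

β3 stroke→Sf1  (Sf1: flow source, stroke at near end)
β2 stroke→J3  (closing 0-jn rule on J3)
β4 stroke→I1  (I1: I, integral causality)
β0 stroke→J1  (J1: bond 4 brought flow, rest push out)
β5 stroke→J1  (1-jn J1 has f-setter on 4)
β1 stroke→J2  (GY GY1: same side as bond 0)
β6 stroke→R1  (J2: bond 1 brought effort, rest push out)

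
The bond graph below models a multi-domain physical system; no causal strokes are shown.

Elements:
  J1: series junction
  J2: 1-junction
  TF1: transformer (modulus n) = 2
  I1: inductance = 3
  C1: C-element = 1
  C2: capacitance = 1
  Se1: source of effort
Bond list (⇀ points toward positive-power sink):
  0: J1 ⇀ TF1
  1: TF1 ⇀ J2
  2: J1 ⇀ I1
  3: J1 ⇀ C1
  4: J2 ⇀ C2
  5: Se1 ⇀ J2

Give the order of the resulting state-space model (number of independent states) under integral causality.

3  (C1, C2, I1 all integral)

#5 →J2  (Se1 fixes effort; stroke away)
#2 →I1  (I1 integral (f out))
#0 →J1  (J1 flow already set via bond 2)
#3 →J1  (common-f at J1 fixed by 2)
#1 →TF1  (through TF1, causality passes straight; one stroke at TF1)
#4 →J2  (1-jn J2 has f-setter on 1)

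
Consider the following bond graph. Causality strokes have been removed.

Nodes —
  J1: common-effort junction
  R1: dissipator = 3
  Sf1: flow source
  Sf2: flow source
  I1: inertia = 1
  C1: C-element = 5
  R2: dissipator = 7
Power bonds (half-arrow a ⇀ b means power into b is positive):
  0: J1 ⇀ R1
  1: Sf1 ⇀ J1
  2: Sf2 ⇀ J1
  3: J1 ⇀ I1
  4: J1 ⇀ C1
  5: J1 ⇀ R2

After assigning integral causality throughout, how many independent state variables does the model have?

2  (C1, I1 all integral)

β1 →Sf1  (Sf1 (Sf) sets flow on bond)
β2 →Sf2  (Sf2: flow source, stroke at near end)
β3 →I1  (I1 integral (f out))
β4 →J1  (prefer integral on C1)
β0 →R1  (J1: bond 4 brought effort, rest push out)
β5 →R2  (common-e at J1 fixed by 4)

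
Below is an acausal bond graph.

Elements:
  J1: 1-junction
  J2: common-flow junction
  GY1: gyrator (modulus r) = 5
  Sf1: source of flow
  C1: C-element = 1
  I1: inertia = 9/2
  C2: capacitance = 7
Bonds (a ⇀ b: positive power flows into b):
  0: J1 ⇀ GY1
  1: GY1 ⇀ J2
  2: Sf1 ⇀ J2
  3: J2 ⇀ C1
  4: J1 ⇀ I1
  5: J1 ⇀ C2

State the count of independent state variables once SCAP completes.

bond 2 |Sf1  (Sf1 fixes flow; stroke at Sf1)
bond 1 |J2  (J2: bond 2 brought flow, rest push out)
bond 3 |J2  (J2: bond 2 brought flow, rest push out)
bond 0 |J1  (GY1: gyrator matches bond 1)
bond 4 |I1  (I1: I, integral causality)
bond 5 |J1  (1-jn J1 has f-setter on 4)

3  (C1, C2, I1 all integral)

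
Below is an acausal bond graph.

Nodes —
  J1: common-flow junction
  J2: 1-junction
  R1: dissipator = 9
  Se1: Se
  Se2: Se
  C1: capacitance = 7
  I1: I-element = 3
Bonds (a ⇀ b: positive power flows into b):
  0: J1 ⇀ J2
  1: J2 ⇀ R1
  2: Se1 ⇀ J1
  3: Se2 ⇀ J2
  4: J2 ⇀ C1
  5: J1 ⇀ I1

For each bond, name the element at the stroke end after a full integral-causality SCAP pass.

bond 2 |J1  (Se1 (Se) sets effort on bond)
bond 3 |J2  (source Se2 imposes e)
bond 4 |J2  (prefer integral on C1)
bond 5 |I1  (I1 integral (f out))
bond 0 |J1  (1-jn J1 has f-setter on 5)
bond 1 |J2  (J2: bond 0 brought flow, rest push out)

b0 |J1
b1 |J2
b2 |J1
b3 |J2
b4 |J2
b5 |I1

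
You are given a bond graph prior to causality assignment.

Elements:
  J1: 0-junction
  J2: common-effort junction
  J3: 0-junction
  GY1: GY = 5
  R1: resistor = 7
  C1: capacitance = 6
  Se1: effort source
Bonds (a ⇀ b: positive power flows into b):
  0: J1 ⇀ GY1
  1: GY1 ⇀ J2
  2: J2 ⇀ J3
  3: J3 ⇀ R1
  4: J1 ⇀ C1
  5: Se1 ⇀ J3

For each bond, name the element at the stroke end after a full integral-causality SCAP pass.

b0 stroke→GY1
b1 stroke→GY1
b2 stroke→J2
b3 stroke→R1
b4 stroke→J1
b5 stroke→J3

#5 →J3  (source Se1 imposes e)
#2 →J2  (J3: bond 5 brought effort, rest push out)
#3 →R1  (common-e at J3 fixed by 5)
#1 →GY1  (J2 effort already set via bond 2)
#0 →GY1  (GY GY1: same side as bond 1)
#4 →J1  (closing 0-jn rule on J1)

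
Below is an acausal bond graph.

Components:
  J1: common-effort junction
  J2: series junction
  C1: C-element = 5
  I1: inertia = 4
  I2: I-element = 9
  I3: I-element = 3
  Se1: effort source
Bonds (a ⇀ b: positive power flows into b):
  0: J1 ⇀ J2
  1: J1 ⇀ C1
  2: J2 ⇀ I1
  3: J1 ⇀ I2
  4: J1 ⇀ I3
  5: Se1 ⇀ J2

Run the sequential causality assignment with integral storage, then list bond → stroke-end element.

bond 5 stroke→J2  (Se1 (Se) sets effort on bond)
bond 1 stroke→J1  (C1 integral (e out))
bond 0 stroke→J2  (0-jn J1 has e-setter on 1)
bond 3 stroke→I2  (J1: bond 1 brought effort, rest push out)
bond 4 stroke→I3  (J1: bond 1 brought effort, rest push out)
bond 2 stroke→I1  (only one flow-in slot at J2)

#0 stroke at J2
#1 stroke at J1
#2 stroke at I1
#3 stroke at I2
#4 stroke at I3
#5 stroke at J2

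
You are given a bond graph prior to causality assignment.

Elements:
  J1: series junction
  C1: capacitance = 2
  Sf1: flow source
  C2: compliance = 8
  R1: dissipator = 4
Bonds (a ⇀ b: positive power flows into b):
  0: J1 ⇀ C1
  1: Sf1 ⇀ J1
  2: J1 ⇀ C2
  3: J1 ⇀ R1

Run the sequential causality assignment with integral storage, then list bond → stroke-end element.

#0 |J1
#1 |Sf1
#2 |J1
#3 |J1

#1 →Sf1  (source Sf1 imposes f)
#0 →J1  (J1: bond 1 brought flow, rest push out)
#2 →J1  (J1 flow already set via bond 1)
#3 →J1  (common-f at J1 fixed by 1)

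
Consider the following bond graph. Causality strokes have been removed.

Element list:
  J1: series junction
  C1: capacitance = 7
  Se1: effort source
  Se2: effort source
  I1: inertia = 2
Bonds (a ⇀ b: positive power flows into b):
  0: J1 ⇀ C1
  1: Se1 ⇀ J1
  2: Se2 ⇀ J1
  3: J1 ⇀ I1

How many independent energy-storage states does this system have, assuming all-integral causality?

#1 →J1  (Se1 fixes effort; stroke away)
#2 →J1  (source Se2 imposes e)
#0 →J1  (prefer integral on C1)
#3 →I1  (closing 1-jn rule on J1)

2  (C1, I1 all integral)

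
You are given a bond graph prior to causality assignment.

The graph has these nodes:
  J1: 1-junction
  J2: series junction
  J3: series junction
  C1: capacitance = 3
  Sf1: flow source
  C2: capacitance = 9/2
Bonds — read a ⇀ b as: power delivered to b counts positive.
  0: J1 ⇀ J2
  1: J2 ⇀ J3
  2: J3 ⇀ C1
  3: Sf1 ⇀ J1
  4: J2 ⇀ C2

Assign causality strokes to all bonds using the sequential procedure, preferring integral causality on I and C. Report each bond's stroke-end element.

#0 stroke→J1
#1 stroke→J2
#2 stroke→J3
#3 stroke→Sf1
#4 stroke→J2

β3 stroke→Sf1  (source Sf1 imposes f)
β0 stroke→J1  (J1: bond 3 brought flow, rest push out)
β1 stroke→J2  (common-f at J2 fixed by 0)
β4 stroke→J2  (common-f at J2 fixed by 0)
β2 stroke→J3  (1-jn J3 has f-setter on 1)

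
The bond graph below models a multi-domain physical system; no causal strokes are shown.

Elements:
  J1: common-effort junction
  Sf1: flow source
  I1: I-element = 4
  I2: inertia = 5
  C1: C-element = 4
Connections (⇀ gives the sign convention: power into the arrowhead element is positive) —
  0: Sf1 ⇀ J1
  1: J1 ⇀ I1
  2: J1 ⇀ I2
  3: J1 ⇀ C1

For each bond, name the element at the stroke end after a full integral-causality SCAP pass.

bond 0 stroke→Sf1  (Sf1 (Sf) sets flow on bond)
bond 1 stroke→I1  (I1 outputs flow p/I1)
bond 2 stroke→I2  (I2: I, integral causality)
bond 3 stroke→J1  (J1: last free bond brings effort in)

bond 0 |Sf1
bond 1 |I1
bond 2 |I2
bond 3 |J1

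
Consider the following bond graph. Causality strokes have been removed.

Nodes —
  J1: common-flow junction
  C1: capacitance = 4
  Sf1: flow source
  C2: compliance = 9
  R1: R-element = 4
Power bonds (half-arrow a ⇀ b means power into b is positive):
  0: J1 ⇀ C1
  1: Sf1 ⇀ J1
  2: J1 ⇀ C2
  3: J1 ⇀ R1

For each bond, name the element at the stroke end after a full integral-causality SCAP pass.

#1 |Sf1  (Sf1: flow source, stroke at near end)
#0 |J1  (common-f at J1 fixed by 1)
#2 |J1  (1-jn J1 has f-setter on 1)
#3 |J1  (1-jn J1 has f-setter on 1)

bond 0 stroke→J1
bond 1 stroke→Sf1
bond 2 stroke→J1
bond 3 stroke→J1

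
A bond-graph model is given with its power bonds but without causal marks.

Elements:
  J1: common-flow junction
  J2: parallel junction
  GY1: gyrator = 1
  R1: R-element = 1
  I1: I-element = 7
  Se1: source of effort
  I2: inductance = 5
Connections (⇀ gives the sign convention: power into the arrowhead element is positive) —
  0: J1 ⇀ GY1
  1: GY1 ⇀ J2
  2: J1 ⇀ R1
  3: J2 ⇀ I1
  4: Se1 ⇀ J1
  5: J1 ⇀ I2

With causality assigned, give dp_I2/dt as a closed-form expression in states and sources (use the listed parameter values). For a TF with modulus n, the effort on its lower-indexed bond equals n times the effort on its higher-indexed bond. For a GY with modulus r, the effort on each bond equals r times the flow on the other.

dp_I2/dt = E_Se1 - p_I1/7 - p_I2/5

#4 →J1  (source Se1 imposes e)
#3 →I1  (I1 integral (f out))
#1 →J2  (closing 0-jn rule on J2)
#0 →J1  (GY1: gyrator matches bond 1)
#5 →I2  (prefer integral on I2)
#2 →J1  (J1 flow already set via bond 5)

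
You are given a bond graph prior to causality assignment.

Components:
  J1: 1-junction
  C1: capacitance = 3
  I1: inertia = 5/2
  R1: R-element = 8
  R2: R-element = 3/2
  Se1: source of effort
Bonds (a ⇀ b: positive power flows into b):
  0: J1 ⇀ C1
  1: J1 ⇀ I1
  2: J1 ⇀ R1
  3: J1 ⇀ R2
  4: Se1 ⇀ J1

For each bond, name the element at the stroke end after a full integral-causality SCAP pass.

bond 4 stroke→J1  (source Se1 imposes e)
bond 0 stroke→J1  (C1: C, integral causality)
bond 1 stroke→I1  (prefer integral on I1)
bond 2 stroke→J1  (1-jn J1 has f-setter on 1)
bond 3 stroke→J1  (1-jn J1 has f-setter on 1)

b0 |J1
b1 |I1
b2 |J1
b3 |J1
b4 |J1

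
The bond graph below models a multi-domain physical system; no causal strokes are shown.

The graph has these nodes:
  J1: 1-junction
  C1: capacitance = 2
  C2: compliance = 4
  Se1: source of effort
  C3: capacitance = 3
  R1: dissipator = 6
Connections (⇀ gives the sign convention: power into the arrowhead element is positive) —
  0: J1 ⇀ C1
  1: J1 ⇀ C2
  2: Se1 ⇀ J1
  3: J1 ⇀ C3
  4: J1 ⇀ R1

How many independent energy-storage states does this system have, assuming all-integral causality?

3  (C1, C2, C3 all integral)

b2 stroke at J1  (Se1 (Se) sets effort on bond)
b0 stroke at J1  (prefer integral on C1)
b1 stroke at J1  (C2 outputs effort q/C2)
b3 stroke at J1  (C3: C, integral causality)
b4 stroke at R1  (closing 1-jn rule on J1)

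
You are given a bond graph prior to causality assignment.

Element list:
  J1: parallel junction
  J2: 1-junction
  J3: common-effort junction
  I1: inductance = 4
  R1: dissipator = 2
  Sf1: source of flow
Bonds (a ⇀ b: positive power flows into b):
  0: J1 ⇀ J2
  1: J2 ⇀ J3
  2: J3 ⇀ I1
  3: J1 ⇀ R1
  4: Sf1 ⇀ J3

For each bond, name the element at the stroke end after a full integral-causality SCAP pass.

b4 →Sf1  (Sf1: flow source, stroke at near end)
b2 →I1  (prefer integral on I1)
b1 →J3  (only one effort-in slot at J3)
b0 →J2  (common-f at J2 fixed by 1)
b3 →J1  (closing 0-jn rule on J1)

bond 0 stroke at J2
bond 1 stroke at J3
bond 2 stroke at I1
bond 3 stroke at J1
bond 4 stroke at Sf1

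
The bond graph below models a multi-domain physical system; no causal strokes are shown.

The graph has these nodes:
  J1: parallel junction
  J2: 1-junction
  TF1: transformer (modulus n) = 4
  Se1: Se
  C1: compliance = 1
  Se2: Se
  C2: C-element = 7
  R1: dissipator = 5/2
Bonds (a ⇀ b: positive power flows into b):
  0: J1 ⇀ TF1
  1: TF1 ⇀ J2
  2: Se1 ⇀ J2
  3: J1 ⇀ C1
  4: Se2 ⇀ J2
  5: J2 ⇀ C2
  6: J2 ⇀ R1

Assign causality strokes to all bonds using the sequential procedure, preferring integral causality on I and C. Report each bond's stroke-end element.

#2 stroke→J2  (Se1 fixes effort; stroke away)
#4 stroke→J2  (Se2: effort source, stroke at far end)
#3 stroke→J1  (C1 outputs effort q/C1)
#0 stroke→TF1  (0-jn J1 has e-setter on 3)
#1 stroke→J2  (TF1: transformer flips bond 0)
#5 stroke→J2  (C2: C, integral causality)
#6 stroke→R1  (J2 needs exactly one f-in)

b0 →TF1
b1 →J2
b2 →J2
b3 →J1
b4 →J2
b5 →J2
b6 →R1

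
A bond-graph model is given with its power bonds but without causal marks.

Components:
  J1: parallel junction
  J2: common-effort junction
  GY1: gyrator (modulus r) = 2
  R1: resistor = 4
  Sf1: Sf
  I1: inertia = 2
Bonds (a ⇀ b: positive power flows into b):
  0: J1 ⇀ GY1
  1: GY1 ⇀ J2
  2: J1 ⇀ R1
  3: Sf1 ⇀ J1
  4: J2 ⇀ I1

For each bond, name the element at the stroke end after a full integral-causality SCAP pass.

bond 3 |Sf1  (source Sf1 imposes f)
bond 4 |I1  (I1: I, integral causality)
bond 1 |J2  (J2: last free bond brings effort in)
bond 0 |J1  (GY1 both-in/both-out from 1)
bond 2 |R1  (J1: bond 0 brought effort, rest push out)

bond 0 →J1
bond 1 →J2
bond 2 →R1
bond 3 →Sf1
bond 4 →I1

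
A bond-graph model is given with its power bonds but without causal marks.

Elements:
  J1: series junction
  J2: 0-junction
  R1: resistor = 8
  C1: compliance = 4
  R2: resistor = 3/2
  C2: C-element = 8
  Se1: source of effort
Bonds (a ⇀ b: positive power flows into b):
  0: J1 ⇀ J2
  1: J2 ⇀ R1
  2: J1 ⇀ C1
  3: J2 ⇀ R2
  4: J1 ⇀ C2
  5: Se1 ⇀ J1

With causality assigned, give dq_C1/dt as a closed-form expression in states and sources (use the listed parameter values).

dq_C1/dt = 19*E_Se1/24 - 19*q_C1/96 - 19*q_C2/192

b5 stroke→J1  (source Se1 imposes e)
b2 stroke→J1  (C1: C, integral causality)
b4 stroke→J1  (C2 outputs effort q/C2)
b0 stroke→J2  (J1: last free bond brings flow in)
b1 stroke→R1  (J2: bond 0 brought effort, rest push out)
b3 stroke→R2  (J2 effort already set via bond 0)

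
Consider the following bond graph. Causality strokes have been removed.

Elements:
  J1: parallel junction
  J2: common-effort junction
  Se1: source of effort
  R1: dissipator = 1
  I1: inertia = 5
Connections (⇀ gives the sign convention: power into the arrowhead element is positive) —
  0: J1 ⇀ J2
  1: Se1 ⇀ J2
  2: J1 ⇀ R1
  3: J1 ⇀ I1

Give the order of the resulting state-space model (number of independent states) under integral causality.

1  (I1 all integral)

bond 1 stroke at J2  (source Se1 imposes e)
bond 0 stroke at J1  (J2: bond 1 brought effort, rest push out)
bond 2 stroke at R1  (J1: bond 0 brought effort, rest push out)
bond 3 stroke at I1  (0-jn J1 has e-setter on 0)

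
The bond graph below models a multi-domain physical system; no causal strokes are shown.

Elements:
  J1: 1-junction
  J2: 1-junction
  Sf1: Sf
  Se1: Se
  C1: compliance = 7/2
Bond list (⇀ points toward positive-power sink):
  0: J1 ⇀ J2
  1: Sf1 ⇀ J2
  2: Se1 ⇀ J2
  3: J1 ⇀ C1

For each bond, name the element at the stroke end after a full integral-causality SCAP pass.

β1 stroke at Sf1  (source Sf1 imposes f)
β2 stroke at J2  (source Se1 imposes e)
β0 stroke at J2  (J2: bond 1 brought flow, rest push out)
β3 stroke at J1  (J1 flow already set via bond 0)

b0 |J2
b1 |Sf1
b2 |J2
b3 |J1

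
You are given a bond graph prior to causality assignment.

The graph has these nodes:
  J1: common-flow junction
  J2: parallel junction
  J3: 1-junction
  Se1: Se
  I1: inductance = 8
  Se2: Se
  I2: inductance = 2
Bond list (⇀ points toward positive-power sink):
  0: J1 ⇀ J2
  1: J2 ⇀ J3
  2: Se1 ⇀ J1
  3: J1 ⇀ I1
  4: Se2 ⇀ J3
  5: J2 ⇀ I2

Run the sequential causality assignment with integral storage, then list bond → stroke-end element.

β0 stroke→J1
β1 stroke→J2
β2 stroke→J1
β3 stroke→I1
β4 stroke→J3
β5 stroke→I2

bond 2 →J1  (Se1 fixes effort; stroke away)
bond 4 →J3  (Se2 (Se) sets effort on bond)
bond 1 →J2  (closing 1-jn rule on J3)
bond 0 →J1  (0-jn J2 has e-setter on 1)
bond 5 →I2  (J2 effort already set via bond 1)
bond 3 →I1  (J1: last free bond brings flow in)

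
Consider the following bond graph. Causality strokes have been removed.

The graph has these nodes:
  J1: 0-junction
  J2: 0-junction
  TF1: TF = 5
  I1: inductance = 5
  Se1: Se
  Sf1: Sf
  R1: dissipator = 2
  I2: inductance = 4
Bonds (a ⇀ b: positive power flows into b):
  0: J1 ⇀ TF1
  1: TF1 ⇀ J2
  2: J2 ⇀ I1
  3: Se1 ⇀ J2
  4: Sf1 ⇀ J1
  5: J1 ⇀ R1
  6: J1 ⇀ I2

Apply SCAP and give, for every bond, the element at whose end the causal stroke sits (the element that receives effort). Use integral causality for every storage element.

β0 |J1
β1 |TF1
β2 |I1
β3 |J2
β4 |Sf1
β5 |R1
β6 |I2

β3 stroke→J2  (Se1: effort source, stroke at far end)
β4 stroke→Sf1  (Sf1 fixes flow; stroke at Sf1)
β1 stroke→TF1  (J2 effort already set via bond 3)
β2 stroke→I1  (0-jn J2 has e-setter on 3)
β0 stroke→J1  (TF TF1: opposite of bond 1)
β5 stroke→R1  (J1: bond 0 brought effort, rest push out)
β6 stroke→I2  (common-e at J1 fixed by 0)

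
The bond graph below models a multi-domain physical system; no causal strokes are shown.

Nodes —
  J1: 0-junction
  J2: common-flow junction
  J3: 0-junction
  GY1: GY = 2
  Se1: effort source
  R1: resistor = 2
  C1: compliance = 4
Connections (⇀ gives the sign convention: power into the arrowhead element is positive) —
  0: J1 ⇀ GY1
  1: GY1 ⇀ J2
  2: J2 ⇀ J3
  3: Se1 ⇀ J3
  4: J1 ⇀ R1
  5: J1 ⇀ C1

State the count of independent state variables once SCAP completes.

1  (C1 all integral)

#3 |J3  (source Se1 imposes e)
#2 |J2  (J3: bond 3 brought effort, rest push out)
#1 |GY1  (J2 needs exactly one f-in)
#0 |GY1  (GY1 both-in/both-out from 1)
#5 |J1  (C1 integral (e out))
#4 |R1  (J1: bond 5 brought effort, rest push out)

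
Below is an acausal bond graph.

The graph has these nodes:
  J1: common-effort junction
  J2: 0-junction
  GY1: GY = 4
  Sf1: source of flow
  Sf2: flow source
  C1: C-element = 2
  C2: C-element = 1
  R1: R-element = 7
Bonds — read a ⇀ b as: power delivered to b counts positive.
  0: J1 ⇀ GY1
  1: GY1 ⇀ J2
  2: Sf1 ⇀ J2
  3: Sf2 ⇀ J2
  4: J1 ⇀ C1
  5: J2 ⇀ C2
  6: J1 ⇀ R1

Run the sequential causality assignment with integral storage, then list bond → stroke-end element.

β0 →GY1
β1 →GY1
β2 →Sf1
β3 →Sf2
β4 →J1
β5 →J2
β6 →R1

#2 →Sf1  (Sf1 fixes flow; stroke at Sf1)
#3 →Sf2  (Sf2: flow source, stroke at near end)
#4 →J1  (C1: C, integral causality)
#0 →GY1  (J1 effort already set via bond 4)
#6 →R1  (J1 effort already set via bond 4)
#1 →GY1  (GY1: gyrator matches bond 0)
#5 →J2  (J2: last free bond brings effort in)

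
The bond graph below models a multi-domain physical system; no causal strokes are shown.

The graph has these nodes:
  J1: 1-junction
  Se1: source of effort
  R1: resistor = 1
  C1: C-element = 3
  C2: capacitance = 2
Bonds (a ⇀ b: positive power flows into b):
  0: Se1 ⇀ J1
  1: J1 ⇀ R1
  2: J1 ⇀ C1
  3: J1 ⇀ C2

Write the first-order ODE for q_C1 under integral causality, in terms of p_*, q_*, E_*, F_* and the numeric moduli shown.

b0 |J1  (Se1 (Se) sets effort on bond)
b2 |J1  (C1 integral (e out))
b3 |J1  (C2 outputs effort q/C2)
b1 |R1  (only one flow-in slot at J1)

dq_C1/dt = E_Se1 - q_C1/3 - q_C2/2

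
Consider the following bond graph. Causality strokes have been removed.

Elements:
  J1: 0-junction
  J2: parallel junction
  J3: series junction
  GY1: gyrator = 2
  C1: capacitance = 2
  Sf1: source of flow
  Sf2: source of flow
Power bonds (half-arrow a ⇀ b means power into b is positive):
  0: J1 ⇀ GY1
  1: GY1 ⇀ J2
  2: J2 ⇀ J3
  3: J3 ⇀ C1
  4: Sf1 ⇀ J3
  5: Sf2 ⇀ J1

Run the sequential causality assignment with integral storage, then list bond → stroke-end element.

bond 0 stroke→J1
bond 1 stroke→J2
bond 2 stroke→J3
bond 3 stroke→J3
bond 4 stroke→Sf1
bond 5 stroke→Sf2

β4 stroke at Sf1  (Sf1: flow source, stroke at near end)
β5 stroke at Sf2  (Sf2: flow source, stroke at near end)
β0 stroke at J1  (only one effort-in slot at J1)
β2 stroke at J3  (1-jn J3 has f-setter on 4)
β3 stroke at J3  (J3: bond 4 brought flow, rest push out)
β1 stroke at J2  (GY GY1: same side as bond 0)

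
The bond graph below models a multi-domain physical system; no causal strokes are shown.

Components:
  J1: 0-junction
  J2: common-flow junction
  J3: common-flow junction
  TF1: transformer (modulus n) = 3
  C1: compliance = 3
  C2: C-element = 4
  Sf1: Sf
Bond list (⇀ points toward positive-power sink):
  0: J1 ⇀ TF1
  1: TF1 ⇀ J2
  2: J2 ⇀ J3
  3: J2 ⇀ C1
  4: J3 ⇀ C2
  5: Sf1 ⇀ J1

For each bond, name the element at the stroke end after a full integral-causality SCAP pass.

bond 5 →Sf1  (Sf1 (Sf) sets flow on bond)
bond 0 →J1  (J1 needs exactly one e-in)
bond 1 →TF1  (through TF1, causality passes straight; one stroke at TF1)
bond 2 →J2  (common-f at J2 fixed by 1)
bond 3 →J2  (J2 flow already set via bond 1)
bond 4 →J3  (1-jn J3 has f-setter on 2)

#0 |J1
#1 |TF1
#2 |J2
#3 |J2
#4 |J3
#5 |Sf1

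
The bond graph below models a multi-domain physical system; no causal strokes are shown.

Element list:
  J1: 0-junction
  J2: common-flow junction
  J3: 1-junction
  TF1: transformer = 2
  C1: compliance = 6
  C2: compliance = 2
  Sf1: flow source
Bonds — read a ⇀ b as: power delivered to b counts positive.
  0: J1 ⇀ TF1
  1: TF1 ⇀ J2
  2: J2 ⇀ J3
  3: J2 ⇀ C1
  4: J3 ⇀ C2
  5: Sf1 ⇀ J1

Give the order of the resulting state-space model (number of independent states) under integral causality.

bond 5 stroke→Sf1  (source Sf1 imposes f)
bond 0 stroke→J1  (J1: last free bond brings effort in)
bond 1 stroke→TF1  (TF TF1: opposite of bond 0)
bond 2 stroke→J2  (J2 flow already set via bond 1)
bond 3 stroke→J2  (J2 flow already set via bond 1)
bond 4 stroke→J3  (J3 flow already set via bond 2)

2  (C1, C2 all integral)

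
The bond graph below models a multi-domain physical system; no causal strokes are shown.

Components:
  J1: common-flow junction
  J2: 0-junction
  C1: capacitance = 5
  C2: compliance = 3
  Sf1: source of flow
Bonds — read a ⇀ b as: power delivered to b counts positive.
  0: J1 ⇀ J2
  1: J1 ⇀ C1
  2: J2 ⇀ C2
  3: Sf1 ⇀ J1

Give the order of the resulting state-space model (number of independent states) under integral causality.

2  (C1, C2 all integral)

β3 →Sf1  (Sf1 (Sf) sets flow on bond)
β0 →J1  (1-jn J1 has f-setter on 3)
β1 →J1  (common-f at J1 fixed by 3)
β2 →J2  (J2 needs exactly one e-in)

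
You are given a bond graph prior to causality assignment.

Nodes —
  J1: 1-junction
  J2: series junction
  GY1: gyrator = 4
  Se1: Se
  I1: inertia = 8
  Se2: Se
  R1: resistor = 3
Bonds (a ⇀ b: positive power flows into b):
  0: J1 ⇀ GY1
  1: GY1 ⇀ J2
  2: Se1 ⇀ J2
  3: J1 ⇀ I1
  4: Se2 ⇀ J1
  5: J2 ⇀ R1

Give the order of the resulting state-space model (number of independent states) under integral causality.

bond 2 →J2  (Se1 fixes effort; stroke away)
bond 4 →J1  (source Se2 imposes e)
bond 3 →I1  (I1 integral (f out))
bond 0 →J1  (common-f at J1 fixed by 3)
bond 1 →J2  (GY1 both-in/both-out from 0)
bond 5 →R1  (J2: last free bond brings flow in)

1  (I1 all integral)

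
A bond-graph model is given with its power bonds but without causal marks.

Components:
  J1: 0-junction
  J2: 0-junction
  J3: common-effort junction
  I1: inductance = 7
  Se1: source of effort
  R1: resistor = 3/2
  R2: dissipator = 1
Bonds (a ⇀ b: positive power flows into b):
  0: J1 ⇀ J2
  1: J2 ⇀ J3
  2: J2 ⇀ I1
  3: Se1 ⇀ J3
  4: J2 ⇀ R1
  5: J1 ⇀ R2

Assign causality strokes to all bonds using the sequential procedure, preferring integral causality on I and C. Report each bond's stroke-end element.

β0 |J1
β1 |J2
β2 |I1
β3 |J3
β4 |R1
β5 |R2

#3 stroke at J3  (Se1 fixes effort; stroke away)
#1 stroke at J2  (J3: bond 3 brought effort, rest push out)
#0 stroke at J1  (common-e at J2 fixed by 1)
#2 stroke at I1  (common-e at J2 fixed by 1)
#4 stroke at R1  (J2 effort already set via bond 1)
#5 stroke at R2  (0-jn J1 has e-setter on 0)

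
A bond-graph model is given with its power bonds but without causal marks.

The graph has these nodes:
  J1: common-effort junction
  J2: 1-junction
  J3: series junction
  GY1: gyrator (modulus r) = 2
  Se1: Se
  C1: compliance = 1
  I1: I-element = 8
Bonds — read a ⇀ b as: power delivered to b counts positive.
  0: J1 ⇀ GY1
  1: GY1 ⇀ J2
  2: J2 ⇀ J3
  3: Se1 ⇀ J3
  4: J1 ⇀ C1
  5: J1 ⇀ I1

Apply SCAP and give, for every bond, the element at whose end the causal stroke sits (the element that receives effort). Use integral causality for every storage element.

#3 stroke→J3  (Se1: effort source, stroke at far end)
#2 stroke→J2  (J3: last free bond brings flow in)
#1 stroke→GY1  (closing 1-jn rule on J2)
#0 stroke→GY1  (through GY1, causality inverts; strokes same side of GY1)
#4 stroke→J1  (C1: C, integral causality)
#5 stroke→I1  (J1 effort already set via bond 4)

b0 stroke→GY1
b1 stroke→GY1
b2 stroke→J2
b3 stroke→J3
b4 stroke→J1
b5 stroke→I1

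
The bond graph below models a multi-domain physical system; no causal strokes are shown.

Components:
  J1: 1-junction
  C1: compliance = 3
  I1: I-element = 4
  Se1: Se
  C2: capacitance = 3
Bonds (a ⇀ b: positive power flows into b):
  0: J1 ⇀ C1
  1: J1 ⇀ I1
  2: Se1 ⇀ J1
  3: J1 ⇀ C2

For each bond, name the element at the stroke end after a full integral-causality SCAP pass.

β0 →J1
β1 →I1
β2 →J1
β3 →J1

#2 |J1  (Se1 fixes effort; stroke away)
#0 |J1  (C1: C, integral causality)
#1 |I1  (prefer integral on I1)
#3 |J1  (J1: bond 1 brought flow, rest push out)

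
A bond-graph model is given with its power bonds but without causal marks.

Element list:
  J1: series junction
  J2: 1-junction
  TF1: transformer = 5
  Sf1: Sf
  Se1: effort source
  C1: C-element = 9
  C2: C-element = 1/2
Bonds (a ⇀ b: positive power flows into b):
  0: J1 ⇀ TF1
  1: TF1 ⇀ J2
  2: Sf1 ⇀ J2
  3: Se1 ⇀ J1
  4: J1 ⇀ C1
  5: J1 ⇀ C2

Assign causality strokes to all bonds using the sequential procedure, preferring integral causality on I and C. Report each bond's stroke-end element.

β0 stroke at TF1
β1 stroke at J2
β2 stroke at Sf1
β3 stroke at J1
β4 stroke at J1
β5 stroke at J1

β2 stroke at Sf1  (source Sf1 imposes f)
β3 stroke at J1  (source Se1 imposes e)
β1 stroke at J2  (J2 flow already set via bond 2)
β0 stroke at TF1  (TF TF1: opposite of bond 1)
β4 stroke at J1  (1-jn J1 has f-setter on 0)
β5 stroke at J1  (1-jn J1 has f-setter on 0)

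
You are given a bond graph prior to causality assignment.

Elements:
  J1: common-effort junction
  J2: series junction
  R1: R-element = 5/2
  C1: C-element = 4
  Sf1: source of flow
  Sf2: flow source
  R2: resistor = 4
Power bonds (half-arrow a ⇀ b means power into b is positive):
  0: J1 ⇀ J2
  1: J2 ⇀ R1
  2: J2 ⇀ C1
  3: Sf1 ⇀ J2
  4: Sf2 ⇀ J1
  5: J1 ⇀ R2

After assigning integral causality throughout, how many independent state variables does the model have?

#3 →Sf1  (source Sf1 imposes f)
#4 →Sf2  (Sf2 fixes flow; stroke at Sf2)
#0 →J2  (common-f at J2 fixed by 3)
#1 →J2  (common-f at J2 fixed by 3)
#2 →J2  (J2: bond 3 brought flow, rest push out)
#5 →J1  (J1 needs exactly one e-in)

1  (C1 all integral)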